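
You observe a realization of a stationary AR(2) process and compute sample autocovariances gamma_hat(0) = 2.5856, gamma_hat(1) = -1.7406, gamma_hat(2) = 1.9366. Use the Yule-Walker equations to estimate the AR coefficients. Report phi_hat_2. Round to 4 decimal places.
\hat\phi_{2} = 0.5410

The Yule-Walker equations for an AR(p) process read, in matrix form,
  Gamma_p phi = r_p,   with   (Gamma_p)_{ij} = gamma(|i - j|),
                       (r_p)_i = gamma(i),   i,j = 1..p.
Substitute the sample gammas (Toeplitz matrix and right-hand side of size 2):
  Gamma_p = [[2.5856, -1.7406], [-1.7406, 2.5856]]
  r_p     = [-1.7406, 1.9366]
Written out:
  2.5856 phi_1 - 1.7406 phi_2 = -1.7406
  -1.7406 phi_1 + 2.5856 phi_2 = 1.9366
Solve by Cramer's rule:
  det = gamma(0)^2 - gamma(1)^2 = (2.5856)^2 - (-1.7406)^2 = 6.68532736 - 3.02968836 = 3.655639
  phi_hat_1 = [gamma(1) gamma(0) - gamma(1) gamma(2)] / det = [(-1.7406)(2.5856) - (-1.7406)(1.9366)] / 3.655639 = -1.1296494 / 3.655639 = -0.309
  phi_hat_2 = [gamma(0) gamma(2) - gamma(1)^2] / det = [(2.5856)(1.9366) - (-1.7406)^2] / 3.655639 = 1.9775846 / 3.655639 = 0.541
So phi_hat = [-0.3090, 0.5410].
Therefore phi_hat_2 = 0.5410.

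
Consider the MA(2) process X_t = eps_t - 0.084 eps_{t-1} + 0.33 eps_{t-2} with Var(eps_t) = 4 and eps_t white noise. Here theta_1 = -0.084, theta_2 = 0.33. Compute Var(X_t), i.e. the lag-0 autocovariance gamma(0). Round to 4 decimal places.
\gamma(0) = 4.4638

For an MA(q) process X_t = eps_t + sum_i theta_i eps_{t-i} with
Var(eps_t) = sigma^2, the variance is
  gamma(0) = sigma^2 * (1 + sum_i theta_i^2).
  sum_i theta_i^2 = (-0.084)^2 + (0.33)^2 = 0.007056 + 0.1089 = 0.115956.
  gamma(0) = 4 * (1 + 0.115956) = 4 * 1.115956 = 4.463824, which rounds to 4.4638.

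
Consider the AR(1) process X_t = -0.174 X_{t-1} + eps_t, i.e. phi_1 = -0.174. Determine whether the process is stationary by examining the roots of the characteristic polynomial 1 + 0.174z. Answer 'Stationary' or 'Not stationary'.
\text{Stationary}

The AR(p) characteristic polynomial is P(z) = 1 + 0.174z.
Stationarity requires all roots to lie outside the unit circle, i.e. |z| > 1 for every root.
This is linear in z: 1 + (0.174) z = 0  =>  z = -1/(0.174) = -5.747126,  |z| = 5.747126.
Moduli of all roots: 5.7471.
All moduli strictly greater than 1? Yes.
Verdict: Stationary.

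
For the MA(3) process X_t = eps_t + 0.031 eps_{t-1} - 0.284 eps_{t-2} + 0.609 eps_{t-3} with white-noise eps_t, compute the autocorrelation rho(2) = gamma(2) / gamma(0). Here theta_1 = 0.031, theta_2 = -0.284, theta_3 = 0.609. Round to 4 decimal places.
\rho(2) = -0.1825

For an MA(q) process with theta_0 = 1, the autocovariance is
  gamma(k) = sigma^2 * sum_{i=0..q-k} theta_i * theta_{i+k},
and rho(k) = gamma(k) / gamma(0). Sigma^2 cancels.
  numerator   = (1)*(-0.284) + (0.031)*(0.609) = -0.265121.
  denominator = (1)^2 + (0.031)^2 + (-0.284)^2 + (0.609)^2 = 1.452498.
  rho(2) = -0.265121 / 1.452498 = -0.1825.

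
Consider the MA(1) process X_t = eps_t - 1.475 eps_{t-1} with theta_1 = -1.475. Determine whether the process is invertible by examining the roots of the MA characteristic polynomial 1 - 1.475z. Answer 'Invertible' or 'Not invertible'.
\text{Not invertible}

The MA(q) characteristic polynomial is P(z) = 1 - 1.475z.
Invertibility requires all roots to lie outside the unit circle, i.e. |z| > 1 for every root.
This is linear in z: 1 + (-1.475) z = 0  =>  z = -1/(-1.475) = 0.677966,  |z| = 0.677966.
Moduli of all roots: 0.6780.
All moduli strictly greater than 1? No.
Verdict: Not invertible.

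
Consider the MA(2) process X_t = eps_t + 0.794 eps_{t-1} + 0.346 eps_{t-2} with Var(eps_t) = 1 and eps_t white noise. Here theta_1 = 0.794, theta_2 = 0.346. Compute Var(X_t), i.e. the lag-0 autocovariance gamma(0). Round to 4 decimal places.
\gamma(0) = 1.7502

For an MA(q) process X_t = eps_t + sum_i theta_i eps_{t-i} with
Var(eps_t) = sigma^2, the variance is
  gamma(0) = sigma^2 * (1 + sum_i theta_i^2).
  sum_i theta_i^2 = (0.794)^2 + (0.346)^2 = 0.630436 + 0.119716 = 0.750152.
  gamma(0) = 1 * (1 + 0.750152) = 1 * 1.750152 = 1.750152, which rounds to 1.7502.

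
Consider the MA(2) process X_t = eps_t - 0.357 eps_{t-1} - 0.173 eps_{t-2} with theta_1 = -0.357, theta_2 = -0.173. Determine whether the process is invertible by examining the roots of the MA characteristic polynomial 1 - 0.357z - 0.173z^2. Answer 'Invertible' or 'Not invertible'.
\text{Invertible}

The MA(q) characteristic polynomial is P(z) = 1 - 0.357z - 0.173z^2.
Invertibility requires all roots to lie outside the unit circle, i.e. |z| > 1 for every root.
Set 1 + (-0.357) z + (-0.173) z^2 = 0, i.e. a z^2 + b z + c = 0 with a = -0.173, b = -0.357, c = 1.
Discriminant D = b^2 - 4ac = (-0.357)^2 - 4*(-0.173)*1 = 0.127449 - (-0.692) = 0.819449.
D >= 0, so the roots are real: z = (-b +/- sqrt(D)) / (2a) = (0.357 +/- 0.905234) / (-0.346).
  z_1 = (0.357 + 0.905234) / (-0.346) = -3.6481,   |z_1| = 3.6481.
  z_2 = (0.357 - 0.905234) / (-0.346) = 1.5845,   |z_2| = 1.5845.
Moduli of all roots: 3.6481, 1.5845.
All moduli strictly greater than 1? Yes.
Verdict: Invertible.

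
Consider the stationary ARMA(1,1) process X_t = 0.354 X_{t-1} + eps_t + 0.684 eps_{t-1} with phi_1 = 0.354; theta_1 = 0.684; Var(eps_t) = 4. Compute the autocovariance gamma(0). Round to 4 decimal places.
\gamma(0) = 8.9272

Multiply the model equation by X_{t-k} and take expectations. With theta_0 = psi_0 = 1 and psi_j the MA(infinity) weights, this gives
  gamma(k) - sum_i phi_i gamma(k-i) = c_k,
  c_k = sigma^2 * sum_{j=k..q} theta_j psi_{j-k}   (c_k = 0 for k > q),
using gamma(-m) = gamma(m).
psi-weights needed (psi_j = theta_j + sum_i phi_i psi_{j-i}):
  psi_1 = theta_1 + phi_1 = 0.684 + (0.354) = 1.038
Right-hand sides:
  c_0 = sigma^2 (1 + theta_1 psi_1) = 4 * (1 + (0.684)(1.038)) = 4 * 1.709992 = 6.839968
  c_1 = sigma^2 theta_1 = 4 * (0.684) = 2.736
  c_2 = 0
Equations for k = 0 and k = 1 (AR order 1):
  gamma(0) = phi_1 gamma(1) + c_0
  gamma(1) = phi_1 gamma(0) + c_1
Substituting the second into the first: gamma(0) (1 - phi_1^2) = c_0 + phi_1 c_1, so
  gamma(0) = (c_0 + phi_1 c_1) / (1 - phi_1^2) = (6.839968 + (0.354)(2.736)) / (1 - (0.354)^2) = 7.808512 / 0.874684 = 8.927238.
Therefore gamma(0) = 8.9272 (to 4 decimal places).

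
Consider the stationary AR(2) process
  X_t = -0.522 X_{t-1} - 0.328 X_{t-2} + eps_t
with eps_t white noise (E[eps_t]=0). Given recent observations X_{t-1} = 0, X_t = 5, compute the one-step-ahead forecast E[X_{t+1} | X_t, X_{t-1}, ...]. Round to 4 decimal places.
E[X_{t+1} \mid \mathcal F_t] = -2.6100

For an AR(p) model X_t = c + sum_i phi_i X_{t-i} + eps_t, the
one-step-ahead conditional mean is
  E[X_{t+1} | X_t, ...] = c + sum_i phi_i X_{t+1-i}.
Substitute known values:
  E[X_{t+1} | ...] = (-0.522) * (5) + (-0.328) * (0)
                   = -2.6100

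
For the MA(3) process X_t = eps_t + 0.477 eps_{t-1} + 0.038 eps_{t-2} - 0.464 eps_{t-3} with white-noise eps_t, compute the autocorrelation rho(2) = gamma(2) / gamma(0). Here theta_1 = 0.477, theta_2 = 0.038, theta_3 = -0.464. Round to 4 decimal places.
\rho(2) = -0.1269

For an MA(q) process with theta_0 = 1, the autocovariance is
  gamma(k) = sigma^2 * sum_{i=0..q-k} theta_i * theta_{i+k},
and rho(k) = gamma(k) / gamma(0). Sigma^2 cancels.
  numerator   = (1)*(0.038) + (0.477)*(-0.464) = -0.183328.
  denominator = (1)^2 + (0.477)^2 + (0.038)^2 + (-0.464)^2 = 1.444269.
  rho(2) = -0.183328 / 1.444269 = -0.1269.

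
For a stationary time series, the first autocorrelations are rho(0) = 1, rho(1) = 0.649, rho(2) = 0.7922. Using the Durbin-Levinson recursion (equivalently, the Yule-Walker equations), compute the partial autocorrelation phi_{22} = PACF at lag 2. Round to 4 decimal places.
\phi_{22} = 0.6410

The PACF at lag k is phi_{kk}, the last component of the solution
to the Yule-Walker system G_k phi = r_k where
  (G_k)_{ij} = rho(|i - j|), (r_k)_i = rho(i), i,j = 1..k.
Equivalently, Durbin-Levinson gives phi_{kk} iteratively:
  phi_{11} = rho(1)
  phi_{kk} = [rho(k) - sum_{j=1..k-1} phi_{k-1,j} rho(k-j)]
            / [1 - sum_{j=1..k-1} phi_{k-1,j} rho(j)],
  phi_{k,j} = phi_{k-1,j} - phi_{kk} phi_{k-1,k-j},  j = 1..k-1.
Step k = 1:
  phi_11 = rho(1) = 0.649.
Step k = 2:
  phi_22 = [rho(2) - phi_11 rho(1)] / [1 - phi_11 rho(1)] = [0.7922 - (0.649)(0.649)] / [1 - (0.649)(0.649)]
         = 0.370999 / 0.578799 = 0.641.
Therefore phi_{22} = 0.6410.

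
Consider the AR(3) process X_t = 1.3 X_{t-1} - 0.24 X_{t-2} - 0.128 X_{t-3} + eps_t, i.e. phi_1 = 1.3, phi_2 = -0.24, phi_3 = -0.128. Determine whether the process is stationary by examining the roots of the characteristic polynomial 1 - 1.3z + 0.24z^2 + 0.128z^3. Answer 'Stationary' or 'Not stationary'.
\text{Stationary}

The AR(p) characteristic polynomial is P(z) = 1 - 1.3z + 0.24z^2 + 0.128z^3.
Stationarity requires all roots to lie outside the unit circle, i.e. |z| > 1 for every root.
Degree 3: look for a simple real root z0 first, then factor out (1 - z/z0) and solve the remaining quadratic.
Testing z0 = 1.25: P(1.25) = 1 + (-1.3)(1.25) + (0.24)(1.25)^2 + (0.128)(1.25)^3
  = 1 + (-1.625) + (0.375) + (0.25) = 0.  So z_0 = 1.25 is a root, |z_0| = 1.25.
Divide out the factor (1 - 0.8 z) = (1 - z/z0) (since 1/z0 = 0.8):
  P(z) = (1 - 0.8 z)(1 + (-0.5) z + (-0.16) z^2)
  [check: z-coef -0.5 - (0.8) = -1.3; z^2-coef -0.16 - (0.8)(-0.5) = 0.24; z^3-coef -(0.8)(-0.16) = 0.128.]
Remaining roots from the quadratic factor 1 + (-0.5) z + (-0.16) z^2:
  Set 1 + (-0.5) z + (-0.16) z^2 = 0, i.e. a z^2 + b z + c = 0 with a = -0.16, b = -0.5, c = 1.
  Discriminant D = b^2 - 4ac = (-0.5)^2 - 4*(-0.16)*1 = 0.25 - (-0.64) = 0.89.
  D >= 0, so the roots are real: z = (-b +/- sqrt(D)) / (2a) = (0.5 +/- 0.943398) / (-0.32).
    z_1 = (0.5 + 0.943398) / (-0.32) = -4.5106,   |z_1| = 4.5106.
    z_2 = (0.5 - 0.943398) / (-0.32) = 1.3856,   |z_2| = 1.3856.
Moduli of all roots: 1.2500, 4.5106, 1.3856.
All moduli strictly greater than 1? Yes.
Verdict: Stationary.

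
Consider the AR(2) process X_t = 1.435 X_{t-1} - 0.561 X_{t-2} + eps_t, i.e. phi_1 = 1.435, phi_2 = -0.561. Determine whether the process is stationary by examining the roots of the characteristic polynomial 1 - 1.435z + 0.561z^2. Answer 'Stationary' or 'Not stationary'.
\text{Stationary}

The AR(p) characteristic polynomial is P(z) = 1 - 1.435z + 0.561z^2.
Stationarity requires all roots to lie outside the unit circle, i.e. |z| > 1 for every root.
Set 1 + (-1.435) z + (0.561) z^2 = 0, i.e. a z^2 + b z + c = 0 with a = 0.561, b = -1.435, c = 1.
Discriminant D = b^2 - 4ac = (-1.435)^2 - 4*(0.561)*1 = 2.059225 - (2.244) = -0.184775.
D < 0, so the roots are the complex-conjugate pair z = (-b +/- i sqrt(-D)) / (2a) = 1.279 +/- 0.3831i.
For a conjugate pair |z|^2 = z * conj(z) = (product of roots) = c/a = 1/(0.561) = 1.782531, so |z| = sqrt(1.782531) = 1.3351 for both roots.
Moduli of all roots: 1.3351, 1.3351.
All moduli strictly greater than 1? Yes.
Verdict: Stationary.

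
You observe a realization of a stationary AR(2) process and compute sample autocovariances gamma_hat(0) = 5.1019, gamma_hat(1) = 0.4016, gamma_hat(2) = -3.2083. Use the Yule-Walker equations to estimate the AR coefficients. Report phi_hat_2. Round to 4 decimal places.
\hat\phi_{2} = -0.6390

The Yule-Walker equations for an AR(p) process read, in matrix form,
  Gamma_p phi = r_p,   with   (Gamma_p)_{ij} = gamma(|i - j|),
                       (r_p)_i = gamma(i),   i,j = 1..p.
Substitute the sample gammas (Toeplitz matrix and right-hand side of size 2):
  Gamma_p = [[5.1019, 0.4016], [0.4016, 5.1019]]
  r_p     = [0.4016, -3.2083]
Written out:
  5.1019 phi_1 + 0.4016 phi_2 = 0.4016
  0.4016 phi_1 + 5.1019 phi_2 = -3.2083
Solve by Cramer's rule:
  det = gamma(0)^2 - gamma(1)^2 = (5.1019)^2 - (0.4016)^2 = 26.02938361 - 0.16128256 = 25.86810105
  phi_hat_1 = [gamma(1) gamma(0) - gamma(1) gamma(2)] / det = [(0.4016)(5.1019) - (0.4016)(-3.2083)] / 25.86810105 = 3.33737632 / 25.86810105 = 0.129
  phi_hat_2 = [gamma(0) gamma(2) - gamma(1)^2] / det = [(5.1019)(-3.2083) - (0.4016)^2] / 25.86810105 = -16.52970833 / 25.86810105 = -0.639
So phi_hat = [0.1290, -0.6390].
Therefore phi_hat_2 = -0.6390.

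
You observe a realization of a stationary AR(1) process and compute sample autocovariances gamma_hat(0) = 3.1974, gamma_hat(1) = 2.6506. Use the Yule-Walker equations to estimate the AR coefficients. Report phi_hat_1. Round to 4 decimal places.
\hat\phi_{1} = 0.8290

The Yule-Walker equations for an AR(p) process read, in matrix form,
  Gamma_p phi = r_p,   with   (Gamma_p)_{ij} = gamma(|i - j|),
                       (r_p)_i = gamma(i),   i,j = 1..p.
Substitute the sample gammas (Toeplitz matrix and right-hand side of size 1):
  Gamma_p = [[3.1974]]
  r_p     = [2.6506]
With p = 1 this is the single equation gamma(0) phi_1 = gamma(1):
  phi_hat_1 = gamma(1) / gamma(0) = 2.6506 / 3.1974 = 0.8290.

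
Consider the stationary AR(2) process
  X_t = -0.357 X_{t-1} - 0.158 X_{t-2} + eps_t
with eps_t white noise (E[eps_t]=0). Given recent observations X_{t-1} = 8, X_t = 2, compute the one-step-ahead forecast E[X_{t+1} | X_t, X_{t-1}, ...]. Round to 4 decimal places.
E[X_{t+1} \mid \mathcal F_t] = -1.9780

For an AR(p) model X_t = c + sum_i phi_i X_{t-i} + eps_t, the
one-step-ahead conditional mean is
  E[X_{t+1} | X_t, ...] = c + sum_i phi_i X_{t+1-i}.
Substitute known values:
  E[X_{t+1} | ...] = (-0.357) * (2) + (-0.158) * (8)
                   = -1.9780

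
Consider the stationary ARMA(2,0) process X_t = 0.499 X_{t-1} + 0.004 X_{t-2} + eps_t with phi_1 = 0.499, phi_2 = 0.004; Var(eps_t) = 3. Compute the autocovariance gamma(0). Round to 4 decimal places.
\gamma(0) = 4.0054

Multiply the model equation by X_{t-k} and take expectations. With theta_0 = psi_0 = 1 and psi_j the MA(infinity) weights, this gives
  gamma(k) - sum_i phi_i gamma(k-i) = c_k,
  c_k = sigma^2 * sum_{j=k..q} theta_j psi_{j-k}   (c_k = 0 for k > q),
using gamma(-m) = gamma(m).
Pure AR (q = 0): c_0 = sigma^2 = 3, c_k = 0 for k >= 1.
Equations for k = 0, 1, 2 (AR order 2, c_2 = 0):
  (E0) gamma(0) = phi_1 gamma(1) + phi_2 gamma(2) + c_0
  (E1) gamma(1) = phi_1 gamma(0) + phi_2 gamma(1) + c_1
  (E2) gamma(2) = phi_1 gamma(1) + phi_2 gamma(0)
From (E1): gamma(1) = A gamma(0) + B with
  A = phi_1 / (1 - phi_2) = 0.499 / 0.996 = 0.501004,   B = c_1 / (1 - phi_2) = 0 / 0.996 = 0.
Insert (E2) into (E0): gamma(0) (1 - phi_2^2) = phi_1 (1 + phi_2) gamma(1) + c_0.
  phi_1 (1 + phi_2) = (0.499)(1.004) = 0.500996,   1 - phi_2^2 = 0.999984.
Replace gamma(1) by A gamma(0) + B and collect gamma(0):
  gamma(0) [0.999984 - (0.500996)(0.501004)] = c_0 = 3
  gamma(0) * 0.748983 = 3
  gamma(0) = 3 / 0.748983 = 4.005431.
Therefore gamma(0) = 4.0054 (to 4 decimal places).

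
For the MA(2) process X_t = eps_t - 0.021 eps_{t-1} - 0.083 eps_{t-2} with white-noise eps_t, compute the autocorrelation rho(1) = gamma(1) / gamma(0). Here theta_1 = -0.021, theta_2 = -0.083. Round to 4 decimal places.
\rho(1) = -0.0191

For an MA(q) process with theta_0 = 1, the autocovariance is
  gamma(k) = sigma^2 * sum_{i=0..q-k} theta_i * theta_{i+k},
and rho(k) = gamma(k) / gamma(0). Sigma^2 cancels.
  numerator   = (1)*(-0.021) + (-0.021)*(-0.083) = -0.019257.
  denominator = (1)^2 + (-0.021)^2 + (-0.083)^2 = 1.00733.
  rho(1) = -0.019257 / 1.00733 = -0.0191.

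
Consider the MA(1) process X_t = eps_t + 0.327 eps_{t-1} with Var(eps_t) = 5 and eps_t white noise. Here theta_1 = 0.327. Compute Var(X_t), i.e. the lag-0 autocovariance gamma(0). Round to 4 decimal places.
\gamma(0) = 5.5346

For an MA(q) process X_t = eps_t + sum_i theta_i eps_{t-i} with
Var(eps_t) = sigma^2, the variance is
  gamma(0) = sigma^2 * (1 + sum_i theta_i^2).
  sum_i theta_i^2 = (0.327)^2 = 0.106929.
  gamma(0) = 5 * (1 + 0.106929) = 5 * 1.106929 = 5.534645, which rounds to 5.5346.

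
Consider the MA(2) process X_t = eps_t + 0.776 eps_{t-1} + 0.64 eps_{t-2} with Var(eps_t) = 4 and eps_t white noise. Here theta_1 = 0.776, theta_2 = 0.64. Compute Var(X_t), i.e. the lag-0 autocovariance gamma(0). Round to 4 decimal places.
\gamma(0) = 8.0471

For an MA(q) process X_t = eps_t + sum_i theta_i eps_{t-i} with
Var(eps_t) = sigma^2, the variance is
  gamma(0) = sigma^2 * (1 + sum_i theta_i^2).
  sum_i theta_i^2 = (0.776)^2 + (0.64)^2 = 0.602176 + 0.4096 = 1.011776.
  gamma(0) = 4 * (1 + 1.011776) = 4 * 2.011776 = 8.047104, which rounds to 8.0471.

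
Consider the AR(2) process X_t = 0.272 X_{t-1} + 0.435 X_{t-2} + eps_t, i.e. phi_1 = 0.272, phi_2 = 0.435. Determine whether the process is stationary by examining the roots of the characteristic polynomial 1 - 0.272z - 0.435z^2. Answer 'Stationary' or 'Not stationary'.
\text{Stationary}

The AR(p) characteristic polynomial is P(z) = 1 - 0.272z - 0.435z^2.
Stationarity requires all roots to lie outside the unit circle, i.e. |z| > 1 for every root.
Set 1 + (-0.272) z + (-0.435) z^2 = 0, i.e. a z^2 + b z + c = 0 with a = -0.435, b = -0.272, c = 1.
Discriminant D = b^2 - 4ac = (-0.272)^2 - 4*(-0.435)*1 = 0.073984 - (-1.74) = 1.813984.
D >= 0, so the roots are real: z = (-b +/- sqrt(D)) / (2a) = (0.272 +/- 1.346842) / (-0.87).
  z_1 = (0.272 + 1.346842) / (-0.87) = -1.8607,   |z_1| = 1.8607.
  z_2 = (0.272 - 1.346842) / (-0.87) = 1.2355,   |z_2| = 1.2355.
Moduli of all roots: 1.8607, 1.2355.
All moduli strictly greater than 1? Yes.
Verdict: Stationary.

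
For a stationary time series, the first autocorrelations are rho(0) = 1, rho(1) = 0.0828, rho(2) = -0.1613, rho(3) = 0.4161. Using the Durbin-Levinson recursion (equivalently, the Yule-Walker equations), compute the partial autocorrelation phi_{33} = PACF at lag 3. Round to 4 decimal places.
\phi_{33} = 0.4621

The PACF at lag k is phi_{kk}, the last component of the solution
to the Yule-Walker system G_k phi = r_k where
  (G_k)_{ij} = rho(|i - j|), (r_k)_i = rho(i), i,j = 1..k.
Equivalently, Durbin-Levinson gives phi_{kk} iteratively:
  phi_{11} = rho(1)
  phi_{kk} = [rho(k) - sum_{j=1..k-1} phi_{k-1,j} rho(k-j)]
            / [1 - sum_{j=1..k-1} phi_{k-1,j} rho(j)],
  phi_{k,j} = phi_{k-1,j} - phi_{kk} phi_{k-1,k-j},  j = 1..k-1.
Step k = 1:
  phi_11 = rho(1) = 0.0828.
Step k = 2:
  phi_22 = [rho(2) - phi_11 rho(1)] / [1 - phi_11 rho(1)] = [-0.1613 - (0.0828)(0.0828)] / [1 - (0.0828)(0.0828)]
         = -0.16815584 / 0.99314416 = -0.169317.
  Update: phi_21 = phi_11 - phi_22 phi_11 = 0.0828 - (-0.169317)(0.0828) = 0.096819.
Step k = 3:
  phi_33 = [rho(3) - phi_21 rho(2) - phi_22 rho(1)] / [1 - phi_21 rho(1) - phi_22 rho(2)]
    numerator   = 0.4161 - (0.096819)(-0.1613) - (-0.169317)(0.0828) = 0.44573639
    denominator = 1 - (0.096819)(0.0828) - (-0.169317)(-0.1613) = 0.96467258
  phi_33 = 0.44573639 / 0.96467258 = 0.4621.
Therefore phi_{33} = 0.4621.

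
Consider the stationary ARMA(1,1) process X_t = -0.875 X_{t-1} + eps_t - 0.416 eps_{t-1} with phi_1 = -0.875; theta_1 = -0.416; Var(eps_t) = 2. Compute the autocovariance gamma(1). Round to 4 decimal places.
\gamma(1) = -15.0266

Multiply the model equation by X_{t-k} and take expectations. With theta_0 = psi_0 = 1 and psi_j the MA(infinity) weights, this gives
  gamma(k) - sum_i phi_i gamma(k-i) = c_k,
  c_k = sigma^2 * sum_{j=k..q} theta_j psi_{j-k}   (c_k = 0 for k > q),
using gamma(-m) = gamma(m).
psi-weights needed (psi_j = theta_j + sum_i phi_i psi_{j-i}):
  psi_1 = theta_1 + phi_1 = -0.416 + (-0.875) = -1.291
Right-hand sides:
  c_0 = sigma^2 (1 + theta_1 psi_1) = 2 * (1 + (-0.416)(-1.291)) = 2 * 1.537056 = 3.074112
  c_1 = sigma^2 theta_1 = 2 * (-0.416) = -0.832
  c_2 = 0
Equations for k = 0 and k = 1 (AR order 1):
  gamma(0) = phi_1 gamma(1) + c_0
  gamma(1) = phi_1 gamma(0) + c_1
Substituting the second into the first: gamma(0) (1 - phi_1^2) = c_0 + phi_1 c_1, so
  gamma(0) = (c_0 + phi_1 c_1) / (1 - phi_1^2) = (3.074112 + (-0.875)(-0.832)) / (1 - (-0.875)^2) = 3.802112 / 0.234375 = 16.222345.
  gamma(1) = phi_1 gamma(0) + c_1 = (-0.875)(16.222345) + (-0.832) = -15.026551.
Therefore gamma(1) = -15.0266 (to 4 decimal places).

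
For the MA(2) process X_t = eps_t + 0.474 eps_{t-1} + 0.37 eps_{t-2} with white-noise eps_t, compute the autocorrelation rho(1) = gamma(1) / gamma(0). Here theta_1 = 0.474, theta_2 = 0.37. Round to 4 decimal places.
\rho(1) = 0.4769

For an MA(q) process with theta_0 = 1, the autocovariance is
  gamma(k) = sigma^2 * sum_{i=0..q-k} theta_i * theta_{i+k},
and rho(k) = gamma(k) / gamma(0). Sigma^2 cancels.
  numerator   = (1)*(0.474) + (0.474)*(0.37) = 0.64938.
  denominator = (1)^2 + (0.474)^2 + (0.37)^2 = 1.361576.
  rho(1) = 0.64938 / 1.361576 = 0.4769.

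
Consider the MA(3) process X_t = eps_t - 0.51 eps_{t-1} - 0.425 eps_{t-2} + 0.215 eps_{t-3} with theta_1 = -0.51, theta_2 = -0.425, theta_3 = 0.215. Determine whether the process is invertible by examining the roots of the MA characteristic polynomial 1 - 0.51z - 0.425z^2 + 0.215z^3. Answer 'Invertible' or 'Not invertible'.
\text{Invertible}

The MA(q) characteristic polynomial is P(z) = 1 - 0.51z - 0.425z^2 + 0.215z^3.
Invertibility requires all roots to lie outside the unit circle, i.e. |z| > 1 for every root.
Degree 3: look for a simple real root z0 first, then factor out (1 - z/z0) and solve the remaining quadratic.
Testing z0 = 2: P(2) = 1 + (-0.51)(2) + (-0.425)(2)^2 + (0.215)(2)^3
  = 1 + (-1.02) + (-1.7) + (1.72) = 0.  So z_0 = 2 is a root, |z_0| = 2.
Divide out the factor (1 - 0.5 z) = (1 - z/z0) (since 1/z0 = 0.5):
  P(z) = (1 - 0.5 z)(1 + (-0.01) z + (-0.43) z^2)
  [check: z-coef -0.01 - (0.5) = -0.51; z^2-coef -0.43 - (0.5)(-0.01) = -0.425; z^3-coef -(0.5)(-0.43) = 0.215.]
Remaining roots from the quadratic factor 1 + (-0.01) z + (-0.43) z^2:
  Set 1 + (-0.01) z + (-0.43) z^2 = 0, i.e. a z^2 + b z + c = 0 with a = -0.43, b = -0.01, c = 1.
  Discriminant D = b^2 - 4ac = (-0.01)^2 - 4*(-0.43)*1 = 0.0001 - (-1.72) = 1.7201.
  D >= 0, so the roots are real: z = (-b +/- sqrt(D)) / (2a) = (0.01 +/- 1.311526) / (-0.86).
    z_1 = (0.01 + 1.311526) / (-0.86) = -1.5367,   |z_1| = 1.5367.
    z_2 = (0.01 - 1.311526) / (-0.86) = 1.5134,   |z_2| = 1.5134.
Moduli of all roots: 2.0000, 1.5367, 1.5134.
All moduli strictly greater than 1? Yes.
Verdict: Invertible.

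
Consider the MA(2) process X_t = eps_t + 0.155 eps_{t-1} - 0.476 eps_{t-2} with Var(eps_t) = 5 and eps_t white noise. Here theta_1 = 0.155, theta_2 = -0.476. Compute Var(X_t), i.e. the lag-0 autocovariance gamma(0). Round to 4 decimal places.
\gamma(0) = 6.2530

For an MA(q) process X_t = eps_t + sum_i theta_i eps_{t-i} with
Var(eps_t) = sigma^2, the variance is
  gamma(0) = sigma^2 * (1 + sum_i theta_i^2).
  sum_i theta_i^2 = (0.155)^2 + (-0.476)^2 = 0.024025 + 0.226576 = 0.250601.
  gamma(0) = 5 * (1 + 0.250601) = 5 * 1.250601 = 6.253005, which rounds to 6.2530.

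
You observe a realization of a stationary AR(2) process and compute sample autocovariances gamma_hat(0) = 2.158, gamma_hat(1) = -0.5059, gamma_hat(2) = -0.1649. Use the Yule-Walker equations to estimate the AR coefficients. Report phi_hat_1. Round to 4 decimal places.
\hat\phi_{1} = -0.2670

The Yule-Walker equations for an AR(p) process read, in matrix form,
  Gamma_p phi = r_p,   with   (Gamma_p)_{ij} = gamma(|i - j|),
                       (r_p)_i = gamma(i),   i,j = 1..p.
Substitute the sample gammas (Toeplitz matrix and right-hand side of size 2):
  Gamma_p = [[2.158, -0.5059], [-0.5059, 2.158]]
  r_p     = [-0.5059, -0.1649]
Written out:
  2.158 phi_1 - 0.5059 phi_2 = -0.5059
  -0.5059 phi_1 + 2.158 phi_2 = -0.1649
Solve by Cramer's rule:
  det = gamma(0)^2 - gamma(1)^2 = (2.158)^2 - (-0.5059)^2 = 4.656964 - 0.25593481 = 4.40102919
  phi_hat_1 = [gamma(1) gamma(0) - gamma(1) gamma(2)] / det = [(-0.5059)(2.158) - (-0.5059)(-0.1649)] / 4.40102919 = -1.17515511 / 4.40102919 = -0.267
  phi_hat_2 = [gamma(0) gamma(2) - gamma(1)^2] / det = [(2.158)(-0.1649) - (-0.5059)^2] / 4.40102919 = -0.61178901 / 4.40102919 = -0.139
So phi_hat = [-0.2670, -0.1390].
Therefore phi_hat_1 = -0.2670.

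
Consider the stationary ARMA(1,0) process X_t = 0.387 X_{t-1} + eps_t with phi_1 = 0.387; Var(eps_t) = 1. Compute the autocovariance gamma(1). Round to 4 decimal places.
\gamma(1) = 0.4552

Multiply the model equation by X_{t-k} and take expectations. With theta_0 = psi_0 = 1 and psi_j the MA(infinity) weights, this gives
  gamma(k) - sum_i phi_i gamma(k-i) = c_k,
  c_k = sigma^2 * sum_{j=k..q} theta_j psi_{j-k}   (c_k = 0 for k > q),
using gamma(-m) = gamma(m).
Pure AR (q = 0): c_0 = sigma^2 = 1, c_k = 0 for k >= 1.
Equations for k = 0 and k = 1 (AR order 1):
  gamma(0) = phi_1 gamma(1) + c_0
  gamma(1) = phi_1 gamma(0) + c_1
Substituting the second into the first: gamma(0) (1 - phi_1^2) = c_0 + phi_1 c_1, so
  gamma(0) = c_0 / (1 - phi_1^2) = 1 / (1 - (0.387)^2) = 1 / 0.850231 = 1.176151.
  gamma(1) = phi_1 gamma(0) = (0.387)(1.176151) = 0.45517.
Therefore gamma(1) = 0.4552 (to 4 decimal places).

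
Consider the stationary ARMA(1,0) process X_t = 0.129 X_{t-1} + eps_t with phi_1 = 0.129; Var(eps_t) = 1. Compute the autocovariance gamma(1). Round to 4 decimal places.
\gamma(1) = 0.1312

Multiply the model equation by X_{t-k} and take expectations. With theta_0 = psi_0 = 1 and psi_j the MA(infinity) weights, this gives
  gamma(k) - sum_i phi_i gamma(k-i) = c_k,
  c_k = sigma^2 * sum_{j=k..q} theta_j psi_{j-k}   (c_k = 0 for k > q),
using gamma(-m) = gamma(m).
Pure AR (q = 0): c_0 = sigma^2 = 1, c_k = 0 for k >= 1.
Equations for k = 0 and k = 1 (AR order 1):
  gamma(0) = phi_1 gamma(1) + c_0
  gamma(1) = phi_1 gamma(0) + c_1
Substituting the second into the first: gamma(0) (1 - phi_1^2) = c_0 + phi_1 c_1, so
  gamma(0) = c_0 / (1 - phi_1^2) = 1 / (1 - (0.129)^2) = 1 / 0.983359 = 1.016923.
  gamma(1) = phi_1 gamma(0) = (0.129)(1.016923) = 0.131183.
Therefore gamma(1) = 0.1312 (to 4 decimal places).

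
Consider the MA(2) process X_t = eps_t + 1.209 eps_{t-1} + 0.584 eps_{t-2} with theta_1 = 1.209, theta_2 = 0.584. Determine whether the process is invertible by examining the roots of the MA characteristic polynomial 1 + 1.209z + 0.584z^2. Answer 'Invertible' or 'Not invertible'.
\text{Invertible}

The MA(q) characteristic polynomial is P(z) = 1 + 1.209z + 0.584z^2.
Invertibility requires all roots to lie outside the unit circle, i.e. |z| > 1 for every root.
Set 1 + (1.209) z + (0.584) z^2 = 0, i.e. a z^2 + b z + c = 0 with a = 0.584, b = 1.209, c = 1.
Discriminant D = b^2 - 4ac = (1.209)^2 - 4*(0.584)*1 = 1.461681 - (2.336) = -0.874319.
D < 0, so the roots are the complex-conjugate pair z = (-b +/- i sqrt(-D)) / (2a) = -1.0351 +/- 0.8006i.
For a conjugate pair |z|^2 = z * conj(z) = (product of roots) = c/a = 1/(0.584) = 1.712329, so |z| = sqrt(1.712329) = 1.3086 for both roots.
Moduli of all roots: 1.3086, 1.3086.
All moduli strictly greater than 1? Yes.
Verdict: Invertible.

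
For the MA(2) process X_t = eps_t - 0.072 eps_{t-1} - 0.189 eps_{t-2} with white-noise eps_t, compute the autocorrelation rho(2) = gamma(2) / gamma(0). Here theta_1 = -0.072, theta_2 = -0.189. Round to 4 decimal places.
\rho(2) = -0.1816

For an MA(q) process with theta_0 = 1, the autocovariance is
  gamma(k) = sigma^2 * sum_{i=0..q-k} theta_i * theta_{i+k},
and rho(k) = gamma(k) / gamma(0). Sigma^2 cancels.
  numerator   = (1)*(-0.189) = -0.189.
  denominator = (1)^2 + (-0.072)^2 + (-0.189)^2 = 1.040905.
  rho(2) = -0.189 / 1.040905 = -0.1816.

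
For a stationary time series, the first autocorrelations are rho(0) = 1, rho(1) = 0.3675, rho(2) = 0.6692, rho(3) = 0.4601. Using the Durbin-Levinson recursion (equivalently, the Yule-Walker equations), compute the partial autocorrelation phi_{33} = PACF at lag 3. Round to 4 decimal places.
\phi_{33} = 0.2599

The PACF at lag k is phi_{kk}, the last component of the solution
to the Yule-Walker system G_k phi = r_k where
  (G_k)_{ij} = rho(|i - j|), (r_k)_i = rho(i), i,j = 1..k.
Equivalently, Durbin-Levinson gives phi_{kk} iteratively:
  phi_{11} = rho(1)
  phi_{kk} = [rho(k) - sum_{j=1..k-1} phi_{k-1,j} rho(k-j)]
            / [1 - sum_{j=1..k-1} phi_{k-1,j} rho(j)],
  phi_{k,j} = phi_{k-1,j} - phi_{kk} phi_{k-1,k-j},  j = 1..k-1.
Step k = 1:
  phi_11 = rho(1) = 0.3675.
Step k = 2:
  phi_22 = [rho(2) - phi_11 rho(1)] / [1 - phi_11 rho(1)] = [0.6692 - (0.3675)(0.3675)] / [1 - (0.3675)(0.3675)]
         = 0.53414375 / 0.86494375 = 0.617547.
  Update: phi_21 = phi_11 - phi_22 phi_11 = 0.3675 - (0.617547)(0.3675) = 0.140551.
Step k = 3:
  phi_33 = [rho(3) - phi_21 rho(2) - phi_22 rho(1)] / [1 - phi_21 rho(1) - phi_22 rho(2)]
    numerator   = 0.4601 - (0.140551)(0.6692) - (0.617547)(0.3675) = 0.13909438
    denominator = 1 - (0.140551)(0.3675) - (0.617547)(0.6692) = 0.53508467
  phi_33 = 0.13909438 / 0.53508467 = 0.2599.
Therefore phi_{33} = 0.2599.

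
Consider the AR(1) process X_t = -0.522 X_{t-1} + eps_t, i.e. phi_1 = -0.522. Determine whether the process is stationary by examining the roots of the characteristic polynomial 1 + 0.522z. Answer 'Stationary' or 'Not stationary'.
\text{Stationary}

The AR(p) characteristic polynomial is P(z) = 1 + 0.522z.
Stationarity requires all roots to lie outside the unit circle, i.e. |z| > 1 for every root.
This is linear in z: 1 + (0.522) z = 0  =>  z = -1/(0.522) = -1.915709,  |z| = 1.915709.
Moduli of all roots: 1.9157.
All moduli strictly greater than 1? Yes.
Verdict: Stationary.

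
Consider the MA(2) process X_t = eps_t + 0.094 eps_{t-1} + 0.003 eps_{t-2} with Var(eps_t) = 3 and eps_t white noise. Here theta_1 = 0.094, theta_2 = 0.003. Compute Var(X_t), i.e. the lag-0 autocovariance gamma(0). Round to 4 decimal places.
\gamma(0) = 3.0265

For an MA(q) process X_t = eps_t + sum_i theta_i eps_{t-i} with
Var(eps_t) = sigma^2, the variance is
  gamma(0) = sigma^2 * (1 + sum_i theta_i^2).
  sum_i theta_i^2 = (0.094)^2 + (0.003)^2 = 0.008836 + 0.000009 = 0.008845.
  gamma(0) = 3 * (1 + 0.008845) = 3 * 1.008845 = 3.026535, which rounds to 3.0265.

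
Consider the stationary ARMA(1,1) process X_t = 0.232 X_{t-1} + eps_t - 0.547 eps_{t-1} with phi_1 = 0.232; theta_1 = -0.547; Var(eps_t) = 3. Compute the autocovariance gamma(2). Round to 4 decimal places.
\gamma(2) = -0.2023

Multiply the model equation by X_{t-k} and take expectations. With theta_0 = psi_0 = 1 and psi_j the MA(infinity) weights, this gives
  gamma(k) - sum_i phi_i gamma(k-i) = c_k,
  c_k = sigma^2 * sum_{j=k..q} theta_j psi_{j-k}   (c_k = 0 for k > q),
using gamma(-m) = gamma(m).
psi-weights needed (psi_j = theta_j + sum_i phi_i psi_{j-i}):
  psi_1 = theta_1 + phi_1 = -0.547 + (0.232) = -0.315
Right-hand sides:
  c_0 = sigma^2 (1 + theta_1 psi_1) = 3 * (1 + (-0.547)(-0.315)) = 3 * 1.172305 = 3.516915
  c_1 = sigma^2 theta_1 = 3 * (-0.547) = -1.641
  c_2 = 0
Equations for k = 0 and k = 1 (AR order 1):
  gamma(0) = phi_1 gamma(1) + c_0
  gamma(1) = phi_1 gamma(0) + c_1
Substituting the second into the first: gamma(0) (1 - phi_1^2) = c_0 + phi_1 c_1, so
  gamma(0) = (c_0 + phi_1 c_1) / (1 - phi_1^2) = (3.516915 + (0.232)(-1.641)) / (1 - (0.232)^2) = 3.136203 / 0.946176 = 3.314608.
  gamma(1) = phi_1 gamma(0) + c_1 = (0.232)(3.314608) + (-1.641) = -0.872011.
For k = 2 (> q): gamma(2) = phi_1 gamma(1) = (0.232)(-0.872011) = -0.202307.
Therefore gamma(2) = -0.2023 (to 4 decimal places).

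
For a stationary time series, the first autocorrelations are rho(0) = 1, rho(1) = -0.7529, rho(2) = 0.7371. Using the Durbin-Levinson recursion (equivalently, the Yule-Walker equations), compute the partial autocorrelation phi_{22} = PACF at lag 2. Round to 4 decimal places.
\phi_{22} = 0.3930

The PACF at lag k is phi_{kk}, the last component of the solution
to the Yule-Walker system G_k phi = r_k where
  (G_k)_{ij} = rho(|i - j|), (r_k)_i = rho(i), i,j = 1..k.
Equivalently, Durbin-Levinson gives phi_{kk} iteratively:
  phi_{11} = rho(1)
  phi_{kk} = [rho(k) - sum_{j=1..k-1} phi_{k-1,j} rho(k-j)]
            / [1 - sum_{j=1..k-1} phi_{k-1,j} rho(j)],
  phi_{k,j} = phi_{k-1,j} - phi_{kk} phi_{k-1,k-j},  j = 1..k-1.
Step k = 1:
  phi_11 = rho(1) = -0.7529.
Step k = 2:
  phi_22 = [rho(2) - phi_11 rho(1)] / [1 - phi_11 rho(1)] = [0.7371 - (-0.7529)(-0.7529)] / [1 - (-0.7529)(-0.7529)]
         = 0.17024159 / 0.43314159 = 0.393.
Therefore phi_{22} = 0.3930.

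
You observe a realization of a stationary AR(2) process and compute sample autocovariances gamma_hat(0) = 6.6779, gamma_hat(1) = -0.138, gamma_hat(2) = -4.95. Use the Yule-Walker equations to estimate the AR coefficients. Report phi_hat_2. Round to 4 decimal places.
\hat\phi_{2} = -0.7420

The Yule-Walker equations for an AR(p) process read, in matrix form,
  Gamma_p phi = r_p,   with   (Gamma_p)_{ij} = gamma(|i - j|),
                       (r_p)_i = gamma(i),   i,j = 1..p.
Substitute the sample gammas (Toeplitz matrix and right-hand side of size 2):
  Gamma_p = [[6.6779, -0.138], [-0.138, 6.6779]]
  r_p     = [-0.138, -4.95]
Written out:
  6.6779 phi_1 - 0.138 phi_2 = -0.138
  -0.138 phi_1 + 6.6779 phi_2 = -4.95
Solve by Cramer's rule:
  det = gamma(0)^2 - gamma(1)^2 = (6.6779)^2 - (-0.138)^2 = 44.59434841 - 0.019044 = 44.57530441
  phi_hat_1 = [gamma(1) gamma(0) - gamma(1) gamma(2)] / det = [(-0.138)(6.6779) - (-0.138)(-4.95)] / 44.57530441 = -1.6046502 / 44.57530441 = -0.036
  phi_hat_2 = [gamma(0) gamma(2) - gamma(1)^2] / det = [(6.6779)(-4.95) - (-0.138)^2] / 44.57530441 = -33.074649 / 44.57530441 = -0.742
So phi_hat = [-0.0360, -0.7420].
Therefore phi_hat_2 = -0.7420.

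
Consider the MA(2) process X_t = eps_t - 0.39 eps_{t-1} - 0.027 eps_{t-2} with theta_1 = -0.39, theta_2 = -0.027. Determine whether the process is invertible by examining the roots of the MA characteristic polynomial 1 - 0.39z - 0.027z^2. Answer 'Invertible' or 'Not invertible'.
\text{Invertible}

The MA(q) characteristic polynomial is P(z) = 1 - 0.39z - 0.027z^2.
Invertibility requires all roots to lie outside the unit circle, i.e. |z| > 1 for every root.
Set 1 + (-0.39) z + (-0.027) z^2 = 0, i.e. a z^2 + b z + c = 0 with a = -0.027, b = -0.39, c = 1.
Discriminant D = b^2 - 4ac = (-0.39)^2 - 4*(-0.027)*1 = 0.1521 - (-0.108) = 0.2601.
D >= 0, so the roots are real: z = (-b +/- sqrt(D)) / (2a) = (0.39 +/- 0.51) / (-0.054).
  z_1 = (0.39 + 0.51) / (-0.054) = -16.6667,   |z_1| = 16.6667.
  z_2 = (0.39 - 0.51) / (-0.054) = 2.2222,   |z_2| = 2.2222.
Moduli of all roots: 16.6667, 2.2222.
All moduli strictly greater than 1? Yes.
Verdict: Invertible.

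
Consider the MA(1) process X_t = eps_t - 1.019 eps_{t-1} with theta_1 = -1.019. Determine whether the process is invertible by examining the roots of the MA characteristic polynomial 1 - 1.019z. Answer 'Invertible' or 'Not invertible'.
\text{Not invertible}

The MA(q) characteristic polynomial is P(z) = 1 - 1.019z.
Invertibility requires all roots to lie outside the unit circle, i.e. |z| > 1 for every root.
This is linear in z: 1 + (-1.019) z = 0  =>  z = -1/(-1.019) = 0.981354,  |z| = 0.981354.
Moduli of all roots: 0.9814.
All moduli strictly greater than 1? No.
Verdict: Not invertible.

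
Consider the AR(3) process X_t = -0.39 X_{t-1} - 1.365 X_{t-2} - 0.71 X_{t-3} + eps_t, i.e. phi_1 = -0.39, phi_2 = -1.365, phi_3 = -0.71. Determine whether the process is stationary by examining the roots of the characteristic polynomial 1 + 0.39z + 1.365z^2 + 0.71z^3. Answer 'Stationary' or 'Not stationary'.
\text{Not stationary}

The AR(p) characteristic polynomial is P(z) = 1 + 0.39z + 1.365z^2 + 0.71z^3.
Stationarity requires all roots to lie outside the unit circle, i.e. |z| > 1 for every root.
Degree 3: look for a simple real root z0 first, then factor out (1 - z/z0) and solve the remaining quadratic.
Testing z0 = -2: P(-2) = 1 + (0.39)(-2) + (1.365)(-2)^2 + (0.71)(-2)^3
  = 1 + (-0.78) + (5.46) + (-5.68) = 0.  So z_0 = -2 is a root, |z_0| = 2.
Divide out the factor (1 + 0.5 z) = (1 - z/z0) (since 1/z0 = -0.5):
  P(z) = (1 + 0.5 z)(1 + (-0.11) z + (1.42) z^2)
  [check: z-coef -0.11 - (-0.5) = 0.39; z^2-coef 1.42 - (-0.5)(-0.11) = 1.365; z^3-coef -(-0.5)(1.42) = 0.71.]
Remaining roots from the quadratic factor 1 + (-0.11) z + (1.42) z^2:
  Set 1 + (-0.11) z + (1.42) z^2 = 0, i.e. a z^2 + b z + c = 0 with a = 1.42, b = -0.11, c = 1.
  Discriminant D = b^2 - 4ac = (-0.11)^2 - 4*(1.42)*1 = 0.0121 - (5.68) = -5.6679.
  D < 0, so the roots are the complex-conjugate pair z = (-b +/- i sqrt(-D)) / (2a) = 0.0387 +/- 0.8383i.
  For a conjugate pair |z|^2 = z * conj(z) = (product of roots) = c/a = 1/(1.42) = 0.704225, so |z| = sqrt(0.704225) = 0.8392 for both roots.
Moduli of all roots: 2.0000, 0.8392, 0.8392.
All moduli strictly greater than 1? No.
Verdict: Not stationary.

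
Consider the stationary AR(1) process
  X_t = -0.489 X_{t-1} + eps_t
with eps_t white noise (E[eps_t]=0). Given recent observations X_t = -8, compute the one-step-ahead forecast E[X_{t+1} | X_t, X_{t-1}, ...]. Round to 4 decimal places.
E[X_{t+1} \mid \mathcal F_t] = 3.9120

For an AR(p) model X_t = c + sum_i phi_i X_{t-i} + eps_t, the
one-step-ahead conditional mean is
  E[X_{t+1} | X_t, ...] = c + sum_i phi_i X_{t+1-i}.
Substitute known values:
  E[X_{t+1} | ...] = (-0.489) * (-8)
                   = 3.9120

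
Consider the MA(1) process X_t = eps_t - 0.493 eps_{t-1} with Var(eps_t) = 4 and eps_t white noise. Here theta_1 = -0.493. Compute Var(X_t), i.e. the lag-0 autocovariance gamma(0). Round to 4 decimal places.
\gamma(0) = 4.9722

For an MA(q) process X_t = eps_t + sum_i theta_i eps_{t-i} with
Var(eps_t) = sigma^2, the variance is
  gamma(0) = sigma^2 * (1 + sum_i theta_i^2).
  sum_i theta_i^2 = (-0.493)^2 = 0.243049.
  gamma(0) = 4 * (1 + 0.243049) = 4 * 1.243049 = 4.972196, which rounds to 4.9722.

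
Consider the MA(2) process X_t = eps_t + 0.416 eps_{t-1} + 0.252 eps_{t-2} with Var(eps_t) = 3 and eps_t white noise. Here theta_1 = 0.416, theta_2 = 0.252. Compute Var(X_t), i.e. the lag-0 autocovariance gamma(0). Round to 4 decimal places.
\gamma(0) = 3.7097

For an MA(q) process X_t = eps_t + sum_i theta_i eps_{t-i} with
Var(eps_t) = sigma^2, the variance is
  gamma(0) = sigma^2 * (1 + sum_i theta_i^2).
  sum_i theta_i^2 = (0.416)^2 + (0.252)^2 = 0.173056 + 0.063504 = 0.23656.
  gamma(0) = 3 * (1 + 0.23656) = 3 * 1.23656 = 3.70968, which rounds to 3.7097.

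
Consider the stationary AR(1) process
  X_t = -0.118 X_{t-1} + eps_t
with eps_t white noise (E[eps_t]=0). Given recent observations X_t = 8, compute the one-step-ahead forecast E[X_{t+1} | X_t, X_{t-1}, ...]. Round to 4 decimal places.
E[X_{t+1} \mid \mathcal F_t] = -0.9440

For an AR(p) model X_t = c + sum_i phi_i X_{t-i} + eps_t, the
one-step-ahead conditional mean is
  E[X_{t+1} | X_t, ...] = c + sum_i phi_i X_{t+1-i}.
Substitute known values:
  E[X_{t+1} | ...] = (-0.118) * (8)
                   = -0.9440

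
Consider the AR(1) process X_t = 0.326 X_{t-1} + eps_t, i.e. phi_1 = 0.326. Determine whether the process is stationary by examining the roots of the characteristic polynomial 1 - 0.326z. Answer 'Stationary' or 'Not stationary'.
\text{Stationary}

The AR(p) characteristic polynomial is P(z) = 1 - 0.326z.
Stationarity requires all roots to lie outside the unit circle, i.e. |z| > 1 for every root.
This is linear in z: 1 + (-0.326) z = 0  =>  z = -1/(-0.326) = 3.067485,  |z| = 3.067485.
Moduli of all roots: 3.0675.
All moduli strictly greater than 1? Yes.
Verdict: Stationary.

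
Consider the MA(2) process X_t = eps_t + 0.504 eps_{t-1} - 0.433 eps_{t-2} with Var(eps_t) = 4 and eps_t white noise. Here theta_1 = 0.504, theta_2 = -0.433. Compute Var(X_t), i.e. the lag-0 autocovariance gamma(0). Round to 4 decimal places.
\gamma(0) = 5.7660

For an MA(q) process X_t = eps_t + sum_i theta_i eps_{t-i} with
Var(eps_t) = sigma^2, the variance is
  gamma(0) = sigma^2 * (1 + sum_i theta_i^2).
  sum_i theta_i^2 = (0.504)^2 + (-0.433)^2 = 0.254016 + 0.187489 = 0.441505.
  gamma(0) = 4 * (1 + 0.441505) = 4 * 1.441505 = 5.76602, which rounds to 5.7660.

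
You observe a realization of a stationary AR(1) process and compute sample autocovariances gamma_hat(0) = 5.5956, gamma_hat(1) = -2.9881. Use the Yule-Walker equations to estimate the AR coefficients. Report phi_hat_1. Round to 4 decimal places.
\hat\phi_{1} = -0.5340

The Yule-Walker equations for an AR(p) process read, in matrix form,
  Gamma_p phi = r_p,   with   (Gamma_p)_{ij} = gamma(|i - j|),
                       (r_p)_i = gamma(i),   i,j = 1..p.
Substitute the sample gammas (Toeplitz matrix and right-hand side of size 1):
  Gamma_p = [[5.5956]]
  r_p     = [-2.9881]
With p = 1 this is the single equation gamma(0) phi_1 = gamma(1):
  phi_hat_1 = gamma(1) / gamma(0) = -2.9881 / 5.5956 = -0.5340.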